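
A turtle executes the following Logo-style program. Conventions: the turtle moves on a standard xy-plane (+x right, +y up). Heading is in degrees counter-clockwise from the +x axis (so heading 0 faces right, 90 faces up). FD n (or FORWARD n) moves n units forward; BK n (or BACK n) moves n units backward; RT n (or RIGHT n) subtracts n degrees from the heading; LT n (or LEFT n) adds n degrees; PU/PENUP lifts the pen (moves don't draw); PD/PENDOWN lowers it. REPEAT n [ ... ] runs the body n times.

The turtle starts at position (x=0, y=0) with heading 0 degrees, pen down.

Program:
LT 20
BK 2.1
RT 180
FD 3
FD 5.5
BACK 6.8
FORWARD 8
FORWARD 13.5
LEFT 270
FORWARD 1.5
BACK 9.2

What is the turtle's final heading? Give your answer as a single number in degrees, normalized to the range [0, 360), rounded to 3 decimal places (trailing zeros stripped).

Answer: 110

Derivation:
Executing turtle program step by step:
Start: pos=(0,0), heading=0, pen down
LT 20: heading 0 -> 20
BK 2.1: (0,0) -> (-1.973,-0.718) [heading=20, draw]
RT 180: heading 20 -> 200
FD 3: (-1.973,-0.718) -> (-4.792,-1.744) [heading=200, draw]
FD 5.5: (-4.792,-1.744) -> (-9.961,-3.625) [heading=200, draw]
BK 6.8: (-9.961,-3.625) -> (-3.571,-1.3) [heading=200, draw]
FD 8: (-3.571,-1.3) -> (-11.088,-4.036) [heading=200, draw]
FD 13.5: (-11.088,-4.036) -> (-23.774,-8.653) [heading=200, draw]
LT 270: heading 200 -> 110
FD 1.5: (-23.774,-8.653) -> (-24.287,-7.244) [heading=110, draw]
BK 9.2: (-24.287,-7.244) -> (-21.141,-15.889) [heading=110, draw]
Final: pos=(-21.141,-15.889), heading=110, 8 segment(s) drawn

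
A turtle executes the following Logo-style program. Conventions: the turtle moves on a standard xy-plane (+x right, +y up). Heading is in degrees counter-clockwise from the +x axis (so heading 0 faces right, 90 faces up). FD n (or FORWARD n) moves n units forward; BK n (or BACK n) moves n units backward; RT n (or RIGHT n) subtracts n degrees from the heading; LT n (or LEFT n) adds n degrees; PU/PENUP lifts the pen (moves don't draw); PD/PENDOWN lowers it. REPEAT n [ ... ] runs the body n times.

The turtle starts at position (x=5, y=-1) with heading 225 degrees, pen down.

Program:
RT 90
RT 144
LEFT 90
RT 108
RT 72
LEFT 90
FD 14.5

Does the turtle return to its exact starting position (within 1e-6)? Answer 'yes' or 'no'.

Executing turtle program step by step:
Start: pos=(5,-1), heading=225, pen down
RT 90: heading 225 -> 135
RT 144: heading 135 -> 351
LT 90: heading 351 -> 81
RT 108: heading 81 -> 333
RT 72: heading 333 -> 261
LT 90: heading 261 -> 351
FD 14.5: (5,-1) -> (19.321,-3.268) [heading=351, draw]
Final: pos=(19.321,-3.268), heading=351, 1 segment(s) drawn

Start position: (5, -1)
Final position: (19.321, -3.268)
Distance = 14.5; >= 1e-6 -> NOT closed

Answer: no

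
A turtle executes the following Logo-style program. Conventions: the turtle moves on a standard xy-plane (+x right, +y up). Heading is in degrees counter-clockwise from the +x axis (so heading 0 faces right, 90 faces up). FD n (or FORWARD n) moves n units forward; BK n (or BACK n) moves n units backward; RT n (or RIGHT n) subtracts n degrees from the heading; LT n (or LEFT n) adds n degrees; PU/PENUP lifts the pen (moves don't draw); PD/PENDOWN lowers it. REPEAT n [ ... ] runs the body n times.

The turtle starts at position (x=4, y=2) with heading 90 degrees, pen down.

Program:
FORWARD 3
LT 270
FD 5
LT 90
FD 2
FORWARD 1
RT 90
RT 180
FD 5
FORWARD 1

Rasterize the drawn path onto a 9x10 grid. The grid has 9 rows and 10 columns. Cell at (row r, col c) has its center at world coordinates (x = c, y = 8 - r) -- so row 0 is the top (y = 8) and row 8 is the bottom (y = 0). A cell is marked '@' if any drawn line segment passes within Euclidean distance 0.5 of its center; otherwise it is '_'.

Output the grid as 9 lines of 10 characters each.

Answer: ___@@@@@@@
_________@
_________@
____@@@@@@
____@_____
____@_____
____@_____
__________
__________

Derivation:
Segment 0: (4,2) -> (4,5)
Segment 1: (4,5) -> (9,5)
Segment 2: (9,5) -> (9,7)
Segment 3: (9,7) -> (9,8)
Segment 4: (9,8) -> (4,8)
Segment 5: (4,8) -> (3,8)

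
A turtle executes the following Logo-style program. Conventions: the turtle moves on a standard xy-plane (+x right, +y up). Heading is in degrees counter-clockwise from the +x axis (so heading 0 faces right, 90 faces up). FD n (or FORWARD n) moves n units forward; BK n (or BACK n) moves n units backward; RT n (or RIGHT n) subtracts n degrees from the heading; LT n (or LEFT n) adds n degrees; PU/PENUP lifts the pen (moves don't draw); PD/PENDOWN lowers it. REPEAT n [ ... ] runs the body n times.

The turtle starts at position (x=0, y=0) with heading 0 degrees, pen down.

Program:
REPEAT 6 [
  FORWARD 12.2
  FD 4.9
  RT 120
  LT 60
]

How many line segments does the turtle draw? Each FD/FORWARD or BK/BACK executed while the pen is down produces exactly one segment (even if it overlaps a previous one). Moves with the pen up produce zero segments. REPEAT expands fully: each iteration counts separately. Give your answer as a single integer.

Answer: 12

Derivation:
Executing turtle program step by step:
Start: pos=(0,0), heading=0, pen down
REPEAT 6 [
  -- iteration 1/6 --
  FD 12.2: (0,0) -> (12.2,0) [heading=0, draw]
  FD 4.9: (12.2,0) -> (17.1,0) [heading=0, draw]
  RT 120: heading 0 -> 240
  LT 60: heading 240 -> 300
  -- iteration 2/6 --
  FD 12.2: (17.1,0) -> (23.2,-10.566) [heading=300, draw]
  FD 4.9: (23.2,-10.566) -> (25.65,-14.809) [heading=300, draw]
  RT 120: heading 300 -> 180
  LT 60: heading 180 -> 240
  -- iteration 3/6 --
  FD 12.2: (25.65,-14.809) -> (19.55,-25.375) [heading=240, draw]
  FD 4.9: (19.55,-25.375) -> (17.1,-29.618) [heading=240, draw]
  RT 120: heading 240 -> 120
  LT 60: heading 120 -> 180
  -- iteration 4/6 --
  FD 12.2: (17.1,-29.618) -> (4.9,-29.618) [heading=180, draw]
  FD 4.9: (4.9,-29.618) -> (0,-29.618) [heading=180, draw]
  RT 120: heading 180 -> 60
  LT 60: heading 60 -> 120
  -- iteration 5/6 --
  FD 12.2: (0,-29.618) -> (-6.1,-19.053) [heading=120, draw]
  FD 4.9: (-6.1,-19.053) -> (-8.55,-14.809) [heading=120, draw]
  RT 120: heading 120 -> 0
  LT 60: heading 0 -> 60
  -- iteration 6/6 --
  FD 12.2: (-8.55,-14.809) -> (-2.45,-4.244) [heading=60, draw]
  FD 4.9: (-2.45,-4.244) -> (0,0) [heading=60, draw]
  RT 120: heading 60 -> 300
  LT 60: heading 300 -> 0
]
Final: pos=(0,0), heading=0, 12 segment(s) drawn
Segments drawn: 12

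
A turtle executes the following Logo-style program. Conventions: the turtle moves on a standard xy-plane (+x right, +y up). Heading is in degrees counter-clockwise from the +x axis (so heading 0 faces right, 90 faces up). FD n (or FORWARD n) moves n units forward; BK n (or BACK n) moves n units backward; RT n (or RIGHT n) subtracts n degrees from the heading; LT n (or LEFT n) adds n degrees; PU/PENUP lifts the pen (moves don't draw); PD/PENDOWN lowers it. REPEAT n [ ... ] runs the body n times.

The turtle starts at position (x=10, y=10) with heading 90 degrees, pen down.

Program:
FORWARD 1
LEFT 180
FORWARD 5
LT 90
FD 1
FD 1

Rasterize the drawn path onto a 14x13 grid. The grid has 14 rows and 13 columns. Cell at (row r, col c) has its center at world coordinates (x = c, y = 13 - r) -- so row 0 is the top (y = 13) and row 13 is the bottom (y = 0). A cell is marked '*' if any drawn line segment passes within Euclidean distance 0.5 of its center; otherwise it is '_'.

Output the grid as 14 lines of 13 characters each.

Segment 0: (10,10) -> (10,11)
Segment 1: (10,11) -> (10,6)
Segment 2: (10,6) -> (11,6)
Segment 3: (11,6) -> (12,6)

Answer: _____________
_____________
__________*__
__________*__
__________*__
__________*__
__________*__
__________***
_____________
_____________
_____________
_____________
_____________
_____________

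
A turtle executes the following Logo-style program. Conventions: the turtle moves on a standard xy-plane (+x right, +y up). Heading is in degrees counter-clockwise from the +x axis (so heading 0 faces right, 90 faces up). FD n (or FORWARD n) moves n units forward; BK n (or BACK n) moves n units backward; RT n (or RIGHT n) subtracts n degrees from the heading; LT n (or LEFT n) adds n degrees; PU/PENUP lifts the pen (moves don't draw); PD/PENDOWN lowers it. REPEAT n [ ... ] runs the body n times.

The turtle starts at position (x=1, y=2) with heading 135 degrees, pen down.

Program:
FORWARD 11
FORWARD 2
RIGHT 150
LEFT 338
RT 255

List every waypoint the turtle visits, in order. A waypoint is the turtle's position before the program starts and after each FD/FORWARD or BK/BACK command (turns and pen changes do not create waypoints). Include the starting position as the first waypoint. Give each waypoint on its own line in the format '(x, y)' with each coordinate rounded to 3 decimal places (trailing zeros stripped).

Executing turtle program step by step:
Start: pos=(1,2), heading=135, pen down
FD 11: (1,2) -> (-6.778,9.778) [heading=135, draw]
FD 2: (-6.778,9.778) -> (-8.192,11.192) [heading=135, draw]
RT 150: heading 135 -> 345
LT 338: heading 345 -> 323
RT 255: heading 323 -> 68
Final: pos=(-8.192,11.192), heading=68, 2 segment(s) drawn
Waypoints (3 total):
(1, 2)
(-6.778, 9.778)
(-8.192, 11.192)

Answer: (1, 2)
(-6.778, 9.778)
(-8.192, 11.192)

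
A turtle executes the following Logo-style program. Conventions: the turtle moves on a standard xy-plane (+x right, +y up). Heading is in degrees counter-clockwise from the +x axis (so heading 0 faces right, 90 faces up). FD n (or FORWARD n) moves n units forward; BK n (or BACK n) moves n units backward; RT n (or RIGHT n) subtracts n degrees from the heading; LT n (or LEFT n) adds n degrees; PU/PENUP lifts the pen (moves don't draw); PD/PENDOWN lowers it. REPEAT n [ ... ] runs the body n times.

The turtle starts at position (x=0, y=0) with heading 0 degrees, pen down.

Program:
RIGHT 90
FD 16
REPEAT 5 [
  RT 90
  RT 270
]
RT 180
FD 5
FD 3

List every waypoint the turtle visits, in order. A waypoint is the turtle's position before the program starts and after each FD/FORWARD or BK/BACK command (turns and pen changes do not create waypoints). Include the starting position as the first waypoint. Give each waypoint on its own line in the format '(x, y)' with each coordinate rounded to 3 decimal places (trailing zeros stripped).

Executing turtle program step by step:
Start: pos=(0,0), heading=0, pen down
RT 90: heading 0 -> 270
FD 16: (0,0) -> (0,-16) [heading=270, draw]
REPEAT 5 [
  -- iteration 1/5 --
  RT 90: heading 270 -> 180
  RT 270: heading 180 -> 270
  -- iteration 2/5 --
  RT 90: heading 270 -> 180
  RT 270: heading 180 -> 270
  -- iteration 3/5 --
  RT 90: heading 270 -> 180
  RT 270: heading 180 -> 270
  -- iteration 4/5 --
  RT 90: heading 270 -> 180
  RT 270: heading 180 -> 270
  -- iteration 5/5 --
  RT 90: heading 270 -> 180
  RT 270: heading 180 -> 270
]
RT 180: heading 270 -> 90
FD 5: (0,-16) -> (0,-11) [heading=90, draw]
FD 3: (0,-11) -> (0,-8) [heading=90, draw]
Final: pos=(0,-8), heading=90, 3 segment(s) drawn
Waypoints (4 total):
(0, 0)
(0, -16)
(0, -11)
(0, -8)

Answer: (0, 0)
(0, -16)
(0, -11)
(0, -8)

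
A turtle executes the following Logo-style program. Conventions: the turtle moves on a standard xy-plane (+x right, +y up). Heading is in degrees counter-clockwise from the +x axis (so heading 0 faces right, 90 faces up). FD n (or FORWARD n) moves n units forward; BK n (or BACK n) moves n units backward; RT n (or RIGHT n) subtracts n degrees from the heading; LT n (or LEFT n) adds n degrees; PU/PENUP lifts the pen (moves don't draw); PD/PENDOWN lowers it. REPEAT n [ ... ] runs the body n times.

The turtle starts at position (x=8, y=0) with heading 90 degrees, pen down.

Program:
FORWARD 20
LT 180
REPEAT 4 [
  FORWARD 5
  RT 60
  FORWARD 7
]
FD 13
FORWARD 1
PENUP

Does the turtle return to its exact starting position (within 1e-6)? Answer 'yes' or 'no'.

Answer: no

Derivation:
Executing turtle program step by step:
Start: pos=(8,0), heading=90, pen down
FD 20: (8,0) -> (8,20) [heading=90, draw]
LT 180: heading 90 -> 270
REPEAT 4 [
  -- iteration 1/4 --
  FD 5: (8,20) -> (8,15) [heading=270, draw]
  RT 60: heading 270 -> 210
  FD 7: (8,15) -> (1.938,11.5) [heading=210, draw]
  -- iteration 2/4 --
  FD 5: (1.938,11.5) -> (-2.392,9) [heading=210, draw]
  RT 60: heading 210 -> 150
  FD 7: (-2.392,9) -> (-8.454,12.5) [heading=150, draw]
  -- iteration 3/4 --
  FD 5: (-8.454,12.5) -> (-12.785,15) [heading=150, draw]
  RT 60: heading 150 -> 90
  FD 7: (-12.785,15) -> (-12.785,22) [heading=90, draw]
  -- iteration 4/4 --
  FD 5: (-12.785,22) -> (-12.785,27) [heading=90, draw]
  RT 60: heading 90 -> 30
  FD 7: (-12.785,27) -> (-6.722,30.5) [heading=30, draw]
]
FD 13: (-6.722,30.5) -> (4.536,37) [heading=30, draw]
FD 1: (4.536,37) -> (5.402,37.5) [heading=30, draw]
PU: pen up
Final: pos=(5.402,37.5), heading=30, 11 segment(s) drawn

Start position: (8, 0)
Final position: (5.402, 37.5)
Distance = 37.59; >= 1e-6 -> NOT closed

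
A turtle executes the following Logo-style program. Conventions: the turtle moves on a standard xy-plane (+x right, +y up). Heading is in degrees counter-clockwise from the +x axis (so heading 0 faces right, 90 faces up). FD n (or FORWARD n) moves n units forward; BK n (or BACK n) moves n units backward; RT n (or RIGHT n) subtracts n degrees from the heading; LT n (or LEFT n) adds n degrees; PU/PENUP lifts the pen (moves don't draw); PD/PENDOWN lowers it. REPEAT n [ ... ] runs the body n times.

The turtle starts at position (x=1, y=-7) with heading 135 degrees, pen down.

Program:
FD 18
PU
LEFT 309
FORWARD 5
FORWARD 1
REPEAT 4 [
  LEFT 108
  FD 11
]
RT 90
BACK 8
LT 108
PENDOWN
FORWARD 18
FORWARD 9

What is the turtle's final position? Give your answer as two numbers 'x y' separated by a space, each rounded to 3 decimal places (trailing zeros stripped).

Answer: -49.155 8.044

Derivation:
Executing turtle program step by step:
Start: pos=(1,-7), heading=135, pen down
FD 18: (1,-7) -> (-11.728,5.728) [heading=135, draw]
PU: pen up
LT 309: heading 135 -> 84
FD 5: (-11.728,5.728) -> (-11.205,10.701) [heading=84, move]
FD 1: (-11.205,10.701) -> (-11.101,11.695) [heading=84, move]
REPEAT 4 [
  -- iteration 1/4 --
  LT 108: heading 84 -> 192
  FD 11: (-11.101,11.695) -> (-21.86,9.408) [heading=192, move]
  -- iteration 2/4 --
  LT 108: heading 192 -> 300
  FD 11: (-21.86,9.408) -> (-16.36,-0.118) [heading=300, move]
  -- iteration 3/4 --
  LT 108: heading 300 -> 48
  FD 11: (-16.36,-0.118) -> (-9,8.056) [heading=48, move]
  -- iteration 4/4 --
  LT 108: heading 48 -> 156
  FD 11: (-9,8.056) -> (-19.049,12.53) [heading=156, move]
]
RT 90: heading 156 -> 66
BK 8: (-19.049,12.53) -> (-22.303,5.222) [heading=66, move]
LT 108: heading 66 -> 174
PD: pen down
FD 18: (-22.303,5.222) -> (-40.204,7.104) [heading=174, draw]
FD 9: (-40.204,7.104) -> (-49.155,8.044) [heading=174, draw]
Final: pos=(-49.155,8.044), heading=174, 3 segment(s) drawn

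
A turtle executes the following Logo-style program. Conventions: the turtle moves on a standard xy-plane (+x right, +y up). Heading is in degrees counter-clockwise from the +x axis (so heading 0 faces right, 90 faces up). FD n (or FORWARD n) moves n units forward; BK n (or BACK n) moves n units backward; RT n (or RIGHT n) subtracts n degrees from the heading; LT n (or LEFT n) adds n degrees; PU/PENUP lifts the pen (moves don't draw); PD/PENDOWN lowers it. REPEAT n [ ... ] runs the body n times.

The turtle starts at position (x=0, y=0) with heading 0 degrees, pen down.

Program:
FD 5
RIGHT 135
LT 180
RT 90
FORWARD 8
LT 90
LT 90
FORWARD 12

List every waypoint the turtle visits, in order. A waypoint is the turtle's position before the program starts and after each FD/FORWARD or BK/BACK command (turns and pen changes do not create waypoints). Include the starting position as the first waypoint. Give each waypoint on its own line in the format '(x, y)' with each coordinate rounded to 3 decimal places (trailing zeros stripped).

Executing turtle program step by step:
Start: pos=(0,0), heading=0, pen down
FD 5: (0,0) -> (5,0) [heading=0, draw]
RT 135: heading 0 -> 225
LT 180: heading 225 -> 45
RT 90: heading 45 -> 315
FD 8: (5,0) -> (10.657,-5.657) [heading=315, draw]
LT 90: heading 315 -> 45
LT 90: heading 45 -> 135
FD 12: (10.657,-5.657) -> (2.172,2.828) [heading=135, draw]
Final: pos=(2.172,2.828), heading=135, 3 segment(s) drawn
Waypoints (4 total):
(0, 0)
(5, 0)
(10.657, -5.657)
(2.172, 2.828)

Answer: (0, 0)
(5, 0)
(10.657, -5.657)
(2.172, 2.828)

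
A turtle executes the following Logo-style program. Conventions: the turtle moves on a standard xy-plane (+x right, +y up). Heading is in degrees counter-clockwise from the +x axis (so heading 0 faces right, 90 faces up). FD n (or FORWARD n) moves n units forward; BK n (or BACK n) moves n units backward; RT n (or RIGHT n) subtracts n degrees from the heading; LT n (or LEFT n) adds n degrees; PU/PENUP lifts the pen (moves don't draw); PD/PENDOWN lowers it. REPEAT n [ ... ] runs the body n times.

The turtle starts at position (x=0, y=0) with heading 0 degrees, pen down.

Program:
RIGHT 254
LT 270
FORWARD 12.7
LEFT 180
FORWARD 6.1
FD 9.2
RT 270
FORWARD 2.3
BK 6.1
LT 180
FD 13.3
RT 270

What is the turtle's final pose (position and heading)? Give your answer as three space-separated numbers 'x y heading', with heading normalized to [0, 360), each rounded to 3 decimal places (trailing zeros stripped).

Answer: -7.213 15.721 196

Derivation:
Executing turtle program step by step:
Start: pos=(0,0), heading=0, pen down
RT 254: heading 0 -> 106
LT 270: heading 106 -> 16
FD 12.7: (0,0) -> (12.208,3.501) [heading=16, draw]
LT 180: heading 16 -> 196
FD 6.1: (12.208,3.501) -> (6.344,1.819) [heading=196, draw]
FD 9.2: (6.344,1.819) -> (-2.499,-0.717) [heading=196, draw]
RT 270: heading 196 -> 286
FD 2.3: (-2.499,-0.717) -> (-1.865,-2.928) [heading=286, draw]
BK 6.1: (-1.865,-2.928) -> (-3.547,2.936) [heading=286, draw]
LT 180: heading 286 -> 106
FD 13.3: (-3.547,2.936) -> (-7.213,15.721) [heading=106, draw]
RT 270: heading 106 -> 196
Final: pos=(-7.213,15.721), heading=196, 6 segment(s) drawn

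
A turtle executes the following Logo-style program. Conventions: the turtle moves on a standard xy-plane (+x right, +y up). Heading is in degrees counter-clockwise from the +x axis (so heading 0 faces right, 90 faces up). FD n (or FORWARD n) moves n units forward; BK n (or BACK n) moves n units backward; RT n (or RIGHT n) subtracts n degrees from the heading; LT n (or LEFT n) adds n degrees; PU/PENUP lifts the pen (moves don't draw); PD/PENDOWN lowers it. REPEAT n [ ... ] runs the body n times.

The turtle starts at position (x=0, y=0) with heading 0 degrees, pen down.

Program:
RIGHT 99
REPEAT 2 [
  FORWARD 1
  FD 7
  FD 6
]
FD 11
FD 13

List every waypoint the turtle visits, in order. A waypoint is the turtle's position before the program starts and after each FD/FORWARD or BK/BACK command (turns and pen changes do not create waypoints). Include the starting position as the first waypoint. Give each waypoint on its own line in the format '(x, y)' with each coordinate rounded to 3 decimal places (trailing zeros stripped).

Executing turtle program step by step:
Start: pos=(0,0), heading=0, pen down
RT 99: heading 0 -> 261
REPEAT 2 [
  -- iteration 1/2 --
  FD 1: (0,0) -> (-0.156,-0.988) [heading=261, draw]
  FD 7: (-0.156,-0.988) -> (-1.251,-7.902) [heading=261, draw]
  FD 6: (-1.251,-7.902) -> (-2.19,-13.828) [heading=261, draw]
  -- iteration 2/2 --
  FD 1: (-2.19,-13.828) -> (-2.347,-14.815) [heading=261, draw]
  FD 7: (-2.347,-14.815) -> (-3.442,-21.729) [heading=261, draw]
  FD 6: (-3.442,-21.729) -> (-4.38,-27.655) [heading=261, draw]
]
FD 11: (-4.38,-27.655) -> (-6.101,-38.52) [heading=261, draw]
FD 13: (-6.101,-38.52) -> (-8.135,-51.36) [heading=261, draw]
Final: pos=(-8.135,-51.36), heading=261, 8 segment(s) drawn
Waypoints (9 total):
(0, 0)
(-0.156, -0.988)
(-1.251, -7.902)
(-2.19, -13.828)
(-2.347, -14.815)
(-3.442, -21.729)
(-4.38, -27.655)
(-6.101, -38.52)
(-8.135, -51.36)

Answer: (0, 0)
(-0.156, -0.988)
(-1.251, -7.902)
(-2.19, -13.828)
(-2.347, -14.815)
(-3.442, -21.729)
(-4.38, -27.655)
(-6.101, -38.52)
(-8.135, -51.36)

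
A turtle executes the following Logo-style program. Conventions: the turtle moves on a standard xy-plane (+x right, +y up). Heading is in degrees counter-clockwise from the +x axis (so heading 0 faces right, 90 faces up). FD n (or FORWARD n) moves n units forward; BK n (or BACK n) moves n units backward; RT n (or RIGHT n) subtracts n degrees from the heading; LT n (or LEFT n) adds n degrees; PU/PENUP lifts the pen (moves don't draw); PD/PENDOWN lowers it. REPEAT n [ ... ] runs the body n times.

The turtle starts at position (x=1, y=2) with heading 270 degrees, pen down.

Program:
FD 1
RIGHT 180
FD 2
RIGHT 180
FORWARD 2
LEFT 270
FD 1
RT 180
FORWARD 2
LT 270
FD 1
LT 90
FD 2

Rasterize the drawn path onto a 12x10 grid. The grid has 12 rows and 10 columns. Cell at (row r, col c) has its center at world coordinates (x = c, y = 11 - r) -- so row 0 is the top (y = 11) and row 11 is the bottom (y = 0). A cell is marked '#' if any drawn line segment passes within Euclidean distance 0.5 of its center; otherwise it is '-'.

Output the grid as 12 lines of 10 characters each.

Answer: ----------
----------
----------
----------
----------
----------
----------
----------
-#--------
-#--------
###-------
--###-----

Derivation:
Segment 0: (1,2) -> (1,1)
Segment 1: (1,1) -> (1,3)
Segment 2: (1,3) -> (1,1)
Segment 3: (1,1) -> (0,1)
Segment 4: (0,1) -> (2,1)
Segment 5: (2,1) -> (2,0)
Segment 6: (2,0) -> (4,-0)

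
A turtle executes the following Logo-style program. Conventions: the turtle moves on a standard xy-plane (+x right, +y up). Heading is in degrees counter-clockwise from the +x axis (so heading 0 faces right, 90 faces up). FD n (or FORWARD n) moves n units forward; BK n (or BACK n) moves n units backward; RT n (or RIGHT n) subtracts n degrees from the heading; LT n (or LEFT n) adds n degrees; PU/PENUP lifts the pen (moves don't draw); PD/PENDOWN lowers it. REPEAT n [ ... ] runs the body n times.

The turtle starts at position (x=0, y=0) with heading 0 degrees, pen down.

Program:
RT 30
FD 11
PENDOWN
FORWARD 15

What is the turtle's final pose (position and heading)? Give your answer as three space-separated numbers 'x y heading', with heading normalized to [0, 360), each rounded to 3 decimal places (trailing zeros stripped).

Executing turtle program step by step:
Start: pos=(0,0), heading=0, pen down
RT 30: heading 0 -> 330
FD 11: (0,0) -> (9.526,-5.5) [heading=330, draw]
PD: pen down
FD 15: (9.526,-5.5) -> (22.517,-13) [heading=330, draw]
Final: pos=(22.517,-13), heading=330, 2 segment(s) drawn

Answer: 22.517 -13 330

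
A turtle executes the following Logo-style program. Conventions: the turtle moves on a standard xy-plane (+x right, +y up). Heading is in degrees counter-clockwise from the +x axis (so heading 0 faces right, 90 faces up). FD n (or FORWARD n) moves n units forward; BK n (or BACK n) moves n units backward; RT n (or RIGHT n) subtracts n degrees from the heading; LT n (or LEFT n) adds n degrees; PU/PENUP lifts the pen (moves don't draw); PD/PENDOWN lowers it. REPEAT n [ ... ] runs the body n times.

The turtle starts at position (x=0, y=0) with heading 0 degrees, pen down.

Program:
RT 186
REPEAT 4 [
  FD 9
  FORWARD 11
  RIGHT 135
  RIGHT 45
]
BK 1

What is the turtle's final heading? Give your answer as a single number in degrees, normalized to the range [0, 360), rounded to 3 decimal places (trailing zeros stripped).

Answer: 174

Derivation:
Executing turtle program step by step:
Start: pos=(0,0), heading=0, pen down
RT 186: heading 0 -> 174
REPEAT 4 [
  -- iteration 1/4 --
  FD 9: (0,0) -> (-8.951,0.941) [heading=174, draw]
  FD 11: (-8.951,0.941) -> (-19.89,2.091) [heading=174, draw]
  RT 135: heading 174 -> 39
  RT 45: heading 39 -> 354
  -- iteration 2/4 --
  FD 9: (-19.89,2.091) -> (-10.94,1.15) [heading=354, draw]
  FD 11: (-10.94,1.15) -> (0,0) [heading=354, draw]
  RT 135: heading 354 -> 219
  RT 45: heading 219 -> 174
  -- iteration 3/4 --
  FD 9: (0,0) -> (-8.951,0.941) [heading=174, draw]
  FD 11: (-8.951,0.941) -> (-19.89,2.091) [heading=174, draw]
  RT 135: heading 174 -> 39
  RT 45: heading 39 -> 354
  -- iteration 4/4 --
  FD 9: (-19.89,2.091) -> (-10.94,1.15) [heading=354, draw]
  FD 11: (-10.94,1.15) -> (0,0) [heading=354, draw]
  RT 135: heading 354 -> 219
  RT 45: heading 219 -> 174
]
BK 1: (0,0) -> (0.995,-0.105) [heading=174, draw]
Final: pos=(0.995,-0.105), heading=174, 9 segment(s) drawn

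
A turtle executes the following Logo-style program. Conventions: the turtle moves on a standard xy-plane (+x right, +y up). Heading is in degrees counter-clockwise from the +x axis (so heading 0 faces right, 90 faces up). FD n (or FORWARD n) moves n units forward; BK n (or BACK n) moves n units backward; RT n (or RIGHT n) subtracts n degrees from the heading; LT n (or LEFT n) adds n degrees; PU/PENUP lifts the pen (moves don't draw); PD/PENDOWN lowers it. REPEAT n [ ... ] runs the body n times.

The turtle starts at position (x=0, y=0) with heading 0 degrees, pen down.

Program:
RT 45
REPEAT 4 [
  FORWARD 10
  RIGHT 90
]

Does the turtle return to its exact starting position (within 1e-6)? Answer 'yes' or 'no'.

Executing turtle program step by step:
Start: pos=(0,0), heading=0, pen down
RT 45: heading 0 -> 315
REPEAT 4 [
  -- iteration 1/4 --
  FD 10: (0,0) -> (7.071,-7.071) [heading=315, draw]
  RT 90: heading 315 -> 225
  -- iteration 2/4 --
  FD 10: (7.071,-7.071) -> (0,-14.142) [heading=225, draw]
  RT 90: heading 225 -> 135
  -- iteration 3/4 --
  FD 10: (0,-14.142) -> (-7.071,-7.071) [heading=135, draw]
  RT 90: heading 135 -> 45
  -- iteration 4/4 --
  FD 10: (-7.071,-7.071) -> (0,0) [heading=45, draw]
  RT 90: heading 45 -> 315
]
Final: pos=(0,0), heading=315, 4 segment(s) drawn

Start position: (0, 0)
Final position: (0, 0)
Distance = 0; < 1e-6 -> CLOSED

Answer: yes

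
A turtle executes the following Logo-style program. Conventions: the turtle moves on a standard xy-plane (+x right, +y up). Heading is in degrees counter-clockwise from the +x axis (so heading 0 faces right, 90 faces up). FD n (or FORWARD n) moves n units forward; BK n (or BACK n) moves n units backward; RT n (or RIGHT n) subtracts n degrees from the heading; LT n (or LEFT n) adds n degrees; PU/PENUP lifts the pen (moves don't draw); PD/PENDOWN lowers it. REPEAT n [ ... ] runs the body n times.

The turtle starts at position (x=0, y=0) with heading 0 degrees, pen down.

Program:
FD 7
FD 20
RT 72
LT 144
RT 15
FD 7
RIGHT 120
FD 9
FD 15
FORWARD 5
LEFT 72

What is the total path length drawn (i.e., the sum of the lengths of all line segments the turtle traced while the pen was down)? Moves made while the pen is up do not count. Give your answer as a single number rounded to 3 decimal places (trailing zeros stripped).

Answer: 63

Derivation:
Executing turtle program step by step:
Start: pos=(0,0), heading=0, pen down
FD 7: (0,0) -> (7,0) [heading=0, draw]
FD 20: (7,0) -> (27,0) [heading=0, draw]
RT 72: heading 0 -> 288
LT 144: heading 288 -> 72
RT 15: heading 72 -> 57
FD 7: (27,0) -> (30.812,5.871) [heading=57, draw]
RT 120: heading 57 -> 297
FD 9: (30.812,5.871) -> (34.898,-2.148) [heading=297, draw]
FD 15: (34.898,-2.148) -> (41.708,-15.513) [heading=297, draw]
FD 5: (41.708,-15.513) -> (43.978,-19.968) [heading=297, draw]
LT 72: heading 297 -> 9
Final: pos=(43.978,-19.968), heading=9, 6 segment(s) drawn

Segment lengths:
  seg 1: (0,0) -> (7,0), length = 7
  seg 2: (7,0) -> (27,0), length = 20
  seg 3: (27,0) -> (30.812,5.871), length = 7
  seg 4: (30.812,5.871) -> (34.898,-2.148), length = 9
  seg 5: (34.898,-2.148) -> (41.708,-15.513), length = 15
  seg 6: (41.708,-15.513) -> (43.978,-19.968), length = 5
Total = 63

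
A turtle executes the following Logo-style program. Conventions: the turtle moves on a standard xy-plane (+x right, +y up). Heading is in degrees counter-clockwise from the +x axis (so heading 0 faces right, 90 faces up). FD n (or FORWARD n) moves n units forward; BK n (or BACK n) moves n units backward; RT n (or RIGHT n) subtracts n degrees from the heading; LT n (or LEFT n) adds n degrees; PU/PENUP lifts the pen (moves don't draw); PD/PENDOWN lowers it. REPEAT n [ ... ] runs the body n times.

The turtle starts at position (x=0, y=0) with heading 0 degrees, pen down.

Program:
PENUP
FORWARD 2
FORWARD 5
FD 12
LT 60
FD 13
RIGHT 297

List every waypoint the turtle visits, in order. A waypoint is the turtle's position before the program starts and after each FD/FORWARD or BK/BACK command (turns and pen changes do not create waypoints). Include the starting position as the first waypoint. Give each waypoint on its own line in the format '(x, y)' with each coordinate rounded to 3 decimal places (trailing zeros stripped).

Answer: (0, 0)
(2, 0)
(7, 0)
(19, 0)
(25.5, 11.258)

Derivation:
Executing turtle program step by step:
Start: pos=(0,0), heading=0, pen down
PU: pen up
FD 2: (0,0) -> (2,0) [heading=0, move]
FD 5: (2,0) -> (7,0) [heading=0, move]
FD 12: (7,0) -> (19,0) [heading=0, move]
LT 60: heading 0 -> 60
FD 13: (19,0) -> (25.5,11.258) [heading=60, move]
RT 297: heading 60 -> 123
Final: pos=(25.5,11.258), heading=123, 0 segment(s) drawn
Waypoints (5 total):
(0, 0)
(2, 0)
(7, 0)
(19, 0)
(25.5, 11.258)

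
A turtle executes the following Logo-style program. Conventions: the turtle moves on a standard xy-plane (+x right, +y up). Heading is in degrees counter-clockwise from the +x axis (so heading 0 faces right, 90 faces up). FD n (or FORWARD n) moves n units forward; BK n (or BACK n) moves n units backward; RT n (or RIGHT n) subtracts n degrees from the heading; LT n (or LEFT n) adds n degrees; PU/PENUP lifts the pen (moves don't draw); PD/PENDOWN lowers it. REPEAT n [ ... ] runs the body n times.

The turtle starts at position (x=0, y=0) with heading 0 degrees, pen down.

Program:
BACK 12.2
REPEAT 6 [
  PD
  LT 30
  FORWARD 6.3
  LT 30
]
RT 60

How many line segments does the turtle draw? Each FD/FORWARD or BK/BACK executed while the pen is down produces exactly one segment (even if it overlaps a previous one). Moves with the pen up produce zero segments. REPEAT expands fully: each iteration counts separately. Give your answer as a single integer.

Executing turtle program step by step:
Start: pos=(0,0), heading=0, pen down
BK 12.2: (0,0) -> (-12.2,0) [heading=0, draw]
REPEAT 6 [
  -- iteration 1/6 --
  PD: pen down
  LT 30: heading 0 -> 30
  FD 6.3: (-12.2,0) -> (-6.744,3.15) [heading=30, draw]
  LT 30: heading 30 -> 60
  -- iteration 2/6 --
  PD: pen down
  LT 30: heading 60 -> 90
  FD 6.3: (-6.744,3.15) -> (-6.744,9.45) [heading=90, draw]
  LT 30: heading 90 -> 120
  -- iteration 3/6 --
  PD: pen down
  LT 30: heading 120 -> 150
  FD 6.3: (-6.744,9.45) -> (-12.2,12.6) [heading=150, draw]
  LT 30: heading 150 -> 180
  -- iteration 4/6 --
  PD: pen down
  LT 30: heading 180 -> 210
  FD 6.3: (-12.2,12.6) -> (-17.656,9.45) [heading=210, draw]
  LT 30: heading 210 -> 240
  -- iteration 5/6 --
  PD: pen down
  LT 30: heading 240 -> 270
  FD 6.3: (-17.656,9.45) -> (-17.656,3.15) [heading=270, draw]
  LT 30: heading 270 -> 300
  -- iteration 6/6 --
  PD: pen down
  LT 30: heading 300 -> 330
  FD 6.3: (-17.656,3.15) -> (-12.2,0) [heading=330, draw]
  LT 30: heading 330 -> 0
]
RT 60: heading 0 -> 300
Final: pos=(-12.2,0), heading=300, 7 segment(s) drawn
Segments drawn: 7

Answer: 7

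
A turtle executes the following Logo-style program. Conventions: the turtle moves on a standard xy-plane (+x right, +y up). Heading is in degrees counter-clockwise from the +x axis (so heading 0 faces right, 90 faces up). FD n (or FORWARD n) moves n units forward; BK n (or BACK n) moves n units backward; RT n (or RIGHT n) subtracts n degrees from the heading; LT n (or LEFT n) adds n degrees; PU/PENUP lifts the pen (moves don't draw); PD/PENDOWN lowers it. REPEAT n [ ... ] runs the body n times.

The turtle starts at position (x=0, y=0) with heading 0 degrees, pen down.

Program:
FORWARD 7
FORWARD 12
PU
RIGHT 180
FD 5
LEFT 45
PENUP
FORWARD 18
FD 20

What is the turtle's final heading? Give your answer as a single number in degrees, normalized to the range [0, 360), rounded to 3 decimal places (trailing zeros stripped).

Executing turtle program step by step:
Start: pos=(0,0), heading=0, pen down
FD 7: (0,0) -> (7,0) [heading=0, draw]
FD 12: (7,0) -> (19,0) [heading=0, draw]
PU: pen up
RT 180: heading 0 -> 180
FD 5: (19,0) -> (14,0) [heading=180, move]
LT 45: heading 180 -> 225
PU: pen up
FD 18: (14,0) -> (1.272,-12.728) [heading=225, move]
FD 20: (1.272,-12.728) -> (-12.87,-26.87) [heading=225, move]
Final: pos=(-12.87,-26.87), heading=225, 2 segment(s) drawn

Answer: 225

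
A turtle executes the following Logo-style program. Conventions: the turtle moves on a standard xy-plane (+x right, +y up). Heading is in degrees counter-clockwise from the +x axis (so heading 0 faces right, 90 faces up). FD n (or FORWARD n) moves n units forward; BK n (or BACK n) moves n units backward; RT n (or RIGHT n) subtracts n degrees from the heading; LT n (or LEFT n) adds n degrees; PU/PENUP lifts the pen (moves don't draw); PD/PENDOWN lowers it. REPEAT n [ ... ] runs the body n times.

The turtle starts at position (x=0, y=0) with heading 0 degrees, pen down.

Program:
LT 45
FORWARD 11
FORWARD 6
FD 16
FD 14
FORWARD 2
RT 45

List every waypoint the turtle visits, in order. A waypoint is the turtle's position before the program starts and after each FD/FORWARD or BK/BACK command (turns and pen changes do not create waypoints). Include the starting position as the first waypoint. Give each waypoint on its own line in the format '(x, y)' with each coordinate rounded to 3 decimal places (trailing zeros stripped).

Executing turtle program step by step:
Start: pos=(0,0), heading=0, pen down
LT 45: heading 0 -> 45
FD 11: (0,0) -> (7.778,7.778) [heading=45, draw]
FD 6: (7.778,7.778) -> (12.021,12.021) [heading=45, draw]
FD 16: (12.021,12.021) -> (23.335,23.335) [heading=45, draw]
FD 14: (23.335,23.335) -> (33.234,33.234) [heading=45, draw]
FD 2: (33.234,33.234) -> (34.648,34.648) [heading=45, draw]
RT 45: heading 45 -> 0
Final: pos=(34.648,34.648), heading=0, 5 segment(s) drawn
Waypoints (6 total):
(0, 0)
(7.778, 7.778)
(12.021, 12.021)
(23.335, 23.335)
(33.234, 33.234)
(34.648, 34.648)

Answer: (0, 0)
(7.778, 7.778)
(12.021, 12.021)
(23.335, 23.335)
(33.234, 33.234)
(34.648, 34.648)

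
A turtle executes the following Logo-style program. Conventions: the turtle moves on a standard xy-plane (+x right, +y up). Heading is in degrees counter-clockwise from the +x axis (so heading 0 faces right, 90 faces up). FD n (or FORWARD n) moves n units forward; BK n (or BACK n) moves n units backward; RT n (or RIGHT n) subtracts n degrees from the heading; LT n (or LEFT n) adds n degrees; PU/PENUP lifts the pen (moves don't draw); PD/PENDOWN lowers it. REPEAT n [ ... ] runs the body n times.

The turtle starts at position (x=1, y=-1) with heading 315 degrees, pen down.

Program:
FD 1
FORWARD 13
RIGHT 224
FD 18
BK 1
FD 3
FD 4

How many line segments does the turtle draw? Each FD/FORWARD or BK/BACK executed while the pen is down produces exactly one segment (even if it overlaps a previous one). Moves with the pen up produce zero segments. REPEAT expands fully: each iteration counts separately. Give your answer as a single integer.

Answer: 6

Derivation:
Executing turtle program step by step:
Start: pos=(1,-1), heading=315, pen down
FD 1: (1,-1) -> (1.707,-1.707) [heading=315, draw]
FD 13: (1.707,-1.707) -> (10.899,-10.899) [heading=315, draw]
RT 224: heading 315 -> 91
FD 18: (10.899,-10.899) -> (10.585,7.098) [heading=91, draw]
BK 1: (10.585,7.098) -> (10.603,6.098) [heading=91, draw]
FD 3: (10.603,6.098) -> (10.55,9.097) [heading=91, draw]
FD 4: (10.55,9.097) -> (10.481,13.097) [heading=91, draw]
Final: pos=(10.481,13.097), heading=91, 6 segment(s) drawn
Segments drawn: 6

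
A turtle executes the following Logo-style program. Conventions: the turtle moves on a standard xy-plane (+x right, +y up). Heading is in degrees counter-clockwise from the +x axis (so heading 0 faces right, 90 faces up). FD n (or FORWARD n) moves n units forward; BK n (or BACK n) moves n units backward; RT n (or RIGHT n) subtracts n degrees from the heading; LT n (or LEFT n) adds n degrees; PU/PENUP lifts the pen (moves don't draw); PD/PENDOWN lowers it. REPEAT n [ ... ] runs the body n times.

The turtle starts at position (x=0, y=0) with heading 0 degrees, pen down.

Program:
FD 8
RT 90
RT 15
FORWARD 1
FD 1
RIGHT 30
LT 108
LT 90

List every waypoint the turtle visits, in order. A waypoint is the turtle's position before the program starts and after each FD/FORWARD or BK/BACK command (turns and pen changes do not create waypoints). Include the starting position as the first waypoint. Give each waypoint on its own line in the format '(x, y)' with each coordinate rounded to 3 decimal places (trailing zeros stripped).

Executing turtle program step by step:
Start: pos=(0,0), heading=0, pen down
FD 8: (0,0) -> (8,0) [heading=0, draw]
RT 90: heading 0 -> 270
RT 15: heading 270 -> 255
FD 1: (8,0) -> (7.741,-0.966) [heading=255, draw]
FD 1: (7.741,-0.966) -> (7.482,-1.932) [heading=255, draw]
RT 30: heading 255 -> 225
LT 108: heading 225 -> 333
LT 90: heading 333 -> 63
Final: pos=(7.482,-1.932), heading=63, 3 segment(s) drawn
Waypoints (4 total):
(0, 0)
(8, 0)
(7.741, -0.966)
(7.482, -1.932)

Answer: (0, 0)
(8, 0)
(7.741, -0.966)
(7.482, -1.932)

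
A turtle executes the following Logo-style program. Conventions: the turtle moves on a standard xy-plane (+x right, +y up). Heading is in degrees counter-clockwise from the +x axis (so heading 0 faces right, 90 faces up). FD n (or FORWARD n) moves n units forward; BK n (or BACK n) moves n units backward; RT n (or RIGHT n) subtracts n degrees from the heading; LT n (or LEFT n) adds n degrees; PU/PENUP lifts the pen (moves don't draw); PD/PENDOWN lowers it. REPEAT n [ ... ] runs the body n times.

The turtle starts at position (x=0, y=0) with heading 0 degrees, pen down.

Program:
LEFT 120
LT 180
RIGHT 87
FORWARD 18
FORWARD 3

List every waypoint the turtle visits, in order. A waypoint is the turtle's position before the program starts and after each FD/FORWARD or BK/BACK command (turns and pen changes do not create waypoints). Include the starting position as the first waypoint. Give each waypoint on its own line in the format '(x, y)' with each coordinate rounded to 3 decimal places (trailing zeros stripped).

Executing turtle program step by step:
Start: pos=(0,0), heading=0, pen down
LT 120: heading 0 -> 120
LT 180: heading 120 -> 300
RT 87: heading 300 -> 213
FD 18: (0,0) -> (-15.096,-9.804) [heading=213, draw]
FD 3: (-15.096,-9.804) -> (-17.612,-11.437) [heading=213, draw]
Final: pos=(-17.612,-11.437), heading=213, 2 segment(s) drawn
Waypoints (3 total):
(0, 0)
(-15.096, -9.804)
(-17.612, -11.437)

Answer: (0, 0)
(-15.096, -9.804)
(-17.612, -11.437)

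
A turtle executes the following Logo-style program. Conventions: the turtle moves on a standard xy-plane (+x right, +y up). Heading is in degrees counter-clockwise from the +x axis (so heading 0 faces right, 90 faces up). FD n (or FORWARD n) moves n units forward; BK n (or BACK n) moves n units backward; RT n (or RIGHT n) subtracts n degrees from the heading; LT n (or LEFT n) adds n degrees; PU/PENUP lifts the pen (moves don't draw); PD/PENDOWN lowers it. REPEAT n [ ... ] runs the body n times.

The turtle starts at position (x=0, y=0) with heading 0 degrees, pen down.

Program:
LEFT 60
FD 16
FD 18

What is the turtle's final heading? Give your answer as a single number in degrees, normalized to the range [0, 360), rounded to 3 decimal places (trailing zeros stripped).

Executing turtle program step by step:
Start: pos=(0,0), heading=0, pen down
LT 60: heading 0 -> 60
FD 16: (0,0) -> (8,13.856) [heading=60, draw]
FD 18: (8,13.856) -> (17,29.445) [heading=60, draw]
Final: pos=(17,29.445), heading=60, 2 segment(s) drawn

Answer: 60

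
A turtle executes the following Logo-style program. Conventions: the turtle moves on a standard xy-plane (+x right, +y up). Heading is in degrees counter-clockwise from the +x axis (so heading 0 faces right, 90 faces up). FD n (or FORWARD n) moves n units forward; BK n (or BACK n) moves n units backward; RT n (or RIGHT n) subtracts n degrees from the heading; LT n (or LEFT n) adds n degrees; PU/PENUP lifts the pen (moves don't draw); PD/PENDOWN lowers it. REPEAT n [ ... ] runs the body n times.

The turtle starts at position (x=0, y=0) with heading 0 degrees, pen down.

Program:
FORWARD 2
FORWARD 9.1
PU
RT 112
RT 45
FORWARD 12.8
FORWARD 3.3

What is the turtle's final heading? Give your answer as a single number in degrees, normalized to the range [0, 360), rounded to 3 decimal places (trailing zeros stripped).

Answer: 203

Derivation:
Executing turtle program step by step:
Start: pos=(0,0), heading=0, pen down
FD 2: (0,0) -> (2,0) [heading=0, draw]
FD 9.1: (2,0) -> (11.1,0) [heading=0, draw]
PU: pen up
RT 112: heading 0 -> 248
RT 45: heading 248 -> 203
FD 12.8: (11.1,0) -> (-0.682,-5.001) [heading=203, move]
FD 3.3: (-0.682,-5.001) -> (-3.72,-6.291) [heading=203, move]
Final: pos=(-3.72,-6.291), heading=203, 2 segment(s) drawn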